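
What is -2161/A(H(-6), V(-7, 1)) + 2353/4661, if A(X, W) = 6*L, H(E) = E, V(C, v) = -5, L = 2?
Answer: -10044185/55932 ≈ -179.58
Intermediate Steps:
A(X, W) = 12 (A(X, W) = 6*2 = 12)
-2161/A(H(-6), V(-7, 1)) + 2353/4661 = -2161/12 + 2353/4661 = -10044185/55932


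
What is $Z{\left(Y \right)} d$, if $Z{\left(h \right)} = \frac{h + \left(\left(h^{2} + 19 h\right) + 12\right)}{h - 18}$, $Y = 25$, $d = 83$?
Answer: $\frac{94371}{7} \approx 13482.0$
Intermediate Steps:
$Z{\left(h \right)} = \frac{12 + h^{2} + 20 h}{-18 + h}$ ($Z{\left(h \right)} = \frac{h + \left(12 + h^{2} + 19 h\right)}{-18 + h} = \frac{12 + h^{2} + 20 h}{-18 + h}$)
$Z{\left(Y \right)} d = \frac{12 + 25^{2} + 20 \cdot 25}{-18 + 25} \cdot 83 = \frac{12 + 625 + 500}{7} \cdot 83 = \frac{1}{7} \cdot 1137 \cdot 83 = \frac{1137}{7} \cdot 83 = \frac{94371}{7}$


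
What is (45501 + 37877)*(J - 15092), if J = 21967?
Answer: 573223750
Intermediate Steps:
(45501 + 37877)*(J - 15092) = (45501 + 37877)*(21967 - 15092) = 83378*6875 = 573223750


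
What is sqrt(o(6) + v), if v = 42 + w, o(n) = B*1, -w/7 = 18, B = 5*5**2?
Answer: sqrt(41) ≈ 6.4031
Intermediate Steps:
B = 125 (B = 5*25 = 125)
w = -126 (w = -7*18 = -126)
o(n) = 125 (o(n) = 125*1 = 125)
v = -84 (v = 42 - 126 = -84)
sqrt(o(6) + v) = sqrt(125 - 84) = sqrt(41)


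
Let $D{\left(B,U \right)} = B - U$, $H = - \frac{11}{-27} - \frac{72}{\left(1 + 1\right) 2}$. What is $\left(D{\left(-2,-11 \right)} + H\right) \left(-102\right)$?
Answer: $\frac{7888}{9} \approx 876.44$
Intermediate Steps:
$H = - \frac{475}{27}$ ($H = \left(-11\right) \left(- \frac{1}{27}\right) - \frac{72}{2 \cdot 2} = \frac{11}{27} - \frac{72}{4} = \frac{11}{27} - 18 = - \frac{475}{27} \approx -17.593$)
$\left(D{\left(-2,-11 \right)} + H\right) \left(-102\right) = \left(\left(-2 - -11\right) - \frac{475}{27}\right) \left(-102\right) = \left(\left(-2 + 11\right) - \frac{475}{27}\right) \left(-102\right) = \left(9 - \frac{475}{27}\right) \left(-102\right) = \left(- \frac{232}{27}\right) \left(-102\right) = \frac{7888}{9}$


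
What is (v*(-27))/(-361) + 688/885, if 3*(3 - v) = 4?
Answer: 288193/319485 ≈ 0.90205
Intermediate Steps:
v = 5/3 (v = 3 - ⅓*4 = 3 - 4/3 = 5/3 ≈ 1.6667)
(v*(-27))/(-361) + 688/885 = ((5/3)*(-27))/(-361) + 688/885 = -45*(-1/361) + 688*(1/885) = 45/361 + 688/885 = 288193/319485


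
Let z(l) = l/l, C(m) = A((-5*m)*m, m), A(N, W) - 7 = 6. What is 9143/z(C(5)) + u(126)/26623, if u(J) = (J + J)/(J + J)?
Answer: 243414090/26623 ≈ 9143.0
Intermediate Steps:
A(N, W) = 13 (A(N, W) = 7 + 6 = 13)
u(J) = 1 (u(J) = (2*J)/((2*J)) = (2*J)*(1/(2*J)) = 1)
C(m) = 13
z(l) = 1
9143/z(C(5)) + u(126)/26623 = 9143/1 + 1/26623 = 9143*1 + 1*(1/26623) = 9143 + 1/26623 = 243414090/26623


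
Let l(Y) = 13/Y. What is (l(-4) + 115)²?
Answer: 199809/16 ≈ 12488.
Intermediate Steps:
(l(-4) + 115)² = (13/(-4) + 115)² = (13*(-¼) + 115)² = (-13/4 + 115)² = (447/4)² = 199809/16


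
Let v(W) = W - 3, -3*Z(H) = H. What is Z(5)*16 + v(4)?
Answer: -77/3 ≈ -25.667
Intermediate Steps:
Z(H) = -H/3
v(W) = -3 + W
Z(5)*16 + v(4) = -⅓*5*16 + (-3 + 4) = -5/3*16 + 1 = -80/3 + 1 = -77/3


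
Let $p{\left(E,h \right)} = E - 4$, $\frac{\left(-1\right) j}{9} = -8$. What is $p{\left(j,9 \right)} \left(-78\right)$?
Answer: $-5304$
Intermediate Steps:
$j = 72$ ($j = \left(-9\right) \left(-8\right) = 72$)
$p{\left(E,h \right)} = -4 + E$
$p{\left(j,9 \right)} \left(-78\right) = \left(-4 + 72\right) \left(-78\right) = 68 \left(-78\right) = -5304$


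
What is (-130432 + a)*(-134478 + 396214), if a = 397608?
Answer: 69929577536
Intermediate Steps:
(-130432 + a)*(-134478 + 396214) = (-130432 + 397608)*(-134478 + 396214) = 267176*261736 = 69929577536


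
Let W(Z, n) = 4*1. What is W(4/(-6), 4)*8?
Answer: 32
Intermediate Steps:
W(Z, n) = 4
W(4/(-6), 4)*8 = 4*8 = 32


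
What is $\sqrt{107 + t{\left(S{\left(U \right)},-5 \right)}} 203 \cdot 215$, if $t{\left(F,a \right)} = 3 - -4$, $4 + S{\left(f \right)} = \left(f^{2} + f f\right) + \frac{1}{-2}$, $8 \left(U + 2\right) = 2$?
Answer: $43645 \sqrt{114} \approx 4.66 \cdot 10^{5}$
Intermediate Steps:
$U = - \frac{7}{4}$ ($U = -2 + \frac{1}{8} \cdot 2 = -2 + \frac{1}{4} = - \frac{7}{4} \approx -1.75$)
$S{\left(f \right)} = - \frac{9}{2} + 2 f^{2}$ ($S{\left(f \right)} = -4 + \left(\left(f^{2} + f f\right) + \frac{1}{-2}\right) = -4 + \left(\left(f^{2} + f^{2}\right) - \frac{1}{2}\right) = -4 + \left(2 f^{2} - \frac{1}{2}\right) = -4 + \left(- \frac{1}{2} + 2 f^{2}\right) = - \frac{9}{2} + 2 f^{2}$)
$t{\left(F,a \right)} = 7$ ($t{\left(F,a \right)} = 3 + 4 = 7$)
$\sqrt{107 + t{\left(S{\left(U \right)},-5 \right)}} 203 \cdot 215 = \sqrt{107 + 7} \cdot 203 \cdot 215 = \sqrt{114} \cdot 203 \cdot 215 = 203 \sqrt{114} \cdot 215 = 43645 \sqrt{114}$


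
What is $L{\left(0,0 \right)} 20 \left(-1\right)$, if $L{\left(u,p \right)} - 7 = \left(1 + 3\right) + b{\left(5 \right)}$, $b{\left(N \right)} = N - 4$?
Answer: $-240$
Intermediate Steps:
$b{\left(N \right)} = -4 + N$ ($b{\left(N \right)} = N - 4 = -4 + N$)
$L{\left(u,p \right)} = 12$ ($L{\left(u,p \right)} = 7 + \left(\left(1 + 3\right) + \left(-4 + 5\right)\right) = 7 + \left(4 + 1\right) = 7 + 5 = 12$)
$L{\left(0,0 \right)} 20 \left(-1\right) = 12 \cdot 20 \left(-1\right) = 240 \left(-1\right) = -240$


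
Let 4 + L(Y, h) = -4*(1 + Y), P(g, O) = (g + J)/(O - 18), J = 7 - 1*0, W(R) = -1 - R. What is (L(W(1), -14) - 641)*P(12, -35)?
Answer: 12179/53 ≈ 229.79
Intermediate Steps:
J = 7 (J = 7 + 0 = 7)
P(g, O) = (7 + g)/(-18 + O) (P(g, O) = (g + 7)/(O - 18) = (7 + g)/(-18 + O))
L(Y, h) = -8 - 4*Y (L(Y, h) = -4 - 4*(1 + Y) = -4 + (-4 - 4*Y) = -8 - 4*Y)
(L(W(1), -14) - 641)*P(12, -35) = ((-8 - 4*(-1 - 1*1)) - 641)*((7 + 12)/(-18 - 35)) = ((-8 - 4*(-1 - 1)) - 641)*(19/(-53)) = ((-8 - 4*(-2)) - 641)*(-1/53*19) = ((-8 + 8) - 641)*(-19/53) = (0 - 641)*(-19/53) = -641*(-19/53) = 12179/53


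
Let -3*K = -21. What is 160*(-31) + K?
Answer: -4953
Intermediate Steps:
K = 7 (K = -1/3*(-21) = 7)
160*(-31) + K = 160*(-31) + 7 = -4960 + 7 = -4953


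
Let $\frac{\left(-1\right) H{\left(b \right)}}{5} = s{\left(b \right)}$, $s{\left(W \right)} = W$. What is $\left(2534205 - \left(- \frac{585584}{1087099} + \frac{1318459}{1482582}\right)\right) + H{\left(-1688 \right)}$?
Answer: $\frac{4098014477278997057}{1611713409618} \approx 2.5426 \cdot 10^{6}$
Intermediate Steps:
$H{\left(b \right)} = - 5 b$
$\left(2534205 - \left(- \frac{585584}{1087099} + \frac{1318459}{1482582}\right)\right) + H{\left(-1688 \right)} = \left(2534205 - \left(- \frac{585584}{1087099} + \frac{1318459}{1482582}\right)\right) - -8440 = \left(2534205 - \frac{565119162553}{1611713409618}\right) + 8440 = \frac{4084411616101821137}{1611713409618} + 8440 = \frac{4098014477278997057}{1611713409618}$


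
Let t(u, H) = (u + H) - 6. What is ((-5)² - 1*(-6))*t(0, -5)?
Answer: -341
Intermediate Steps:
t(u, H) = -6 + H + u (t(u, H) = (H + u) - 6 = -6 + H + u)
((-5)² - 1*(-6))*t(0, -5) = ((-5)² - 1*(-6))*(-6 - 5 + 0) = (25 + 6)*(-11) = 31*(-11) = -341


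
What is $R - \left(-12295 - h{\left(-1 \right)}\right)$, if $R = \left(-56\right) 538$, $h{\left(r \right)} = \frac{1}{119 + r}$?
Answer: $- \frac{2104293}{118} \approx -17833.0$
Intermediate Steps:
$R = -30128$
$R - \left(-12295 - h{\left(-1 \right)}\right) = -30128 - \left(-12295 - \frac{1}{119 - 1}\right) = -30128 - \left(-12295 - \frac{1}{118}\right) = -30128 - - \frac{1450811}{118} = -30128 + \frac{1450811}{118} = - \frac{2104293}{118}$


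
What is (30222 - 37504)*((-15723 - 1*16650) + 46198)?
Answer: -100673650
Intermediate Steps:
(30222 - 37504)*((-15723 - 1*16650) + 46198) = -7282*((-15723 - 16650) + 46198) = -7282*(-32373 + 46198) = -7282*13825 = -100673650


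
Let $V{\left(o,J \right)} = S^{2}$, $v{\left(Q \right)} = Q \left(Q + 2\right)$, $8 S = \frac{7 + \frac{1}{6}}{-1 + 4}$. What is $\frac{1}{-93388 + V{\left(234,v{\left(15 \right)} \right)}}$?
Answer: $- \frac{20736}{1936491719} \approx -1.0708 \cdot 10^{-5}$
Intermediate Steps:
$S = \frac{43}{144}$ ($S = \frac{\left(7 + \frac{1}{6}\right) \frac{1}{-1 + 4}}{8} = \frac{\left(7 + \frac{1}{6}\right) \frac{1}{3}}{8} = \frac{\frac{43}{6} \cdot \frac{1}{3}}{8} = \frac{1}{8} \cdot \frac{43}{18} = \frac{43}{144} \approx 0.29861$)
$v{\left(Q \right)} = Q \left(2 + Q\right)$
$V{\left(o,J \right)} = \frac{1849}{20736}$ ($V{\left(o,J \right)} = \left(\frac{43}{144}\right)^{2} = \frac{1849}{20736}$)
$\frac{1}{-93388 + V{\left(234,v{\left(15 \right)} \right)}} = \frac{1}{-93388 + \frac{1849}{20736}} = \frac{1}{- \frac{1936491719}{20736}} = - \frac{20736}{1936491719}$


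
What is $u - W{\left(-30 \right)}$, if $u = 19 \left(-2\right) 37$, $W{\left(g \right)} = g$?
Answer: $-1376$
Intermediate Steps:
$u = -1406$ ($u = \left(-38\right) 37 = -1406$)
$u - W{\left(-30 \right)} = -1406 - -30 = -1406 + 30 = -1376$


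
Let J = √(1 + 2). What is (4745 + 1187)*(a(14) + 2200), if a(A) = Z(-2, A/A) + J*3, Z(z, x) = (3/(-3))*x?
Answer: 13044468 + 17796*√3 ≈ 1.3075e+7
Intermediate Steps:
Z(z, x) = -x (Z(z, x) = (3*(-⅓))*x = -x)
J = √3 ≈ 1.7320
a(A) = -1 + 3*√3 (a(A) = -A/A + √3*3 = -1*1 + 3*√3 = -1 + 3*√3)
(4745 + 1187)*(a(14) + 2200) = (4745 + 1187)*((-1 + 3*√3) + 2200) = 5932*(2199 + 3*√3) = 13044468 + 17796*√3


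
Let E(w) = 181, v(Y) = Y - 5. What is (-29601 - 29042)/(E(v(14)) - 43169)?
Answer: 58643/42988 ≈ 1.3642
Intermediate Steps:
v(Y) = -5 + Y
(-29601 - 29042)/(E(v(14)) - 43169) = (-29601 - 29042)/(181 - 43169) = -58643/(-42988) = -58643*(-1/42988) = 58643/42988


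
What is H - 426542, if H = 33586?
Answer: -392956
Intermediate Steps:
H - 426542 = 33586 - 426542 = -392956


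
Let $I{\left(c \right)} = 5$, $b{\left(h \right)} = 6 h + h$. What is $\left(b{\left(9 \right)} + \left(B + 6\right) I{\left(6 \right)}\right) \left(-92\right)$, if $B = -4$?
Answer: $-6716$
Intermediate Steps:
$b{\left(h \right)} = 7 h$
$\left(b{\left(9 \right)} + \left(B + 6\right) I{\left(6 \right)}\right) \left(-92\right) = \left(7 \cdot 9 + \left(-4 + 6\right) 5\right) \left(-92\right) = \left(63 + 2 \cdot 5\right) \left(-92\right) = \left(63 + 10\right) \left(-92\right) = 73 \left(-92\right) = -6716$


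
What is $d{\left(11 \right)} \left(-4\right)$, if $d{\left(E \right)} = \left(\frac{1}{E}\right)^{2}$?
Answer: $- \frac{4}{121} \approx -0.033058$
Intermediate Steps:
$d{\left(E \right)} = \frac{1}{E^{2}}$
$d{\left(11 \right)} \left(-4\right) = \frac{1}{121} \left(-4\right) = - \frac{4}{121}$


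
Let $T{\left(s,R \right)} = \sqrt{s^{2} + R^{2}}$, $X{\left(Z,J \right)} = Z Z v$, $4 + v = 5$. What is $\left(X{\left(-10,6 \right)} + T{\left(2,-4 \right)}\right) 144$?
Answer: $14400 + 288 \sqrt{5} \approx 15044.0$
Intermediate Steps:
$v = 1$ ($v = -4 + 5 = 1$)
$X{\left(Z,J \right)} = Z^{2}$ ($X{\left(Z,J \right)} = Z Z 1 = Z^{2} \cdot 1 = Z^{2}$)
$T{\left(s,R \right)} = \sqrt{R^{2} + s^{2}}$
$\left(X{\left(-10,6 \right)} + T{\left(2,-4 \right)}\right) 144 = \left(\left(-10\right)^{2} + \sqrt{\left(-4\right)^{2} + 2^{2}}\right) 144 = \left(100 + \sqrt{16 + 4}\right) 144 = \left(100 + \sqrt{20}\right) 144 = \left(100 + 2 \sqrt{5}\right) 144 = 14400 + 288 \sqrt{5}$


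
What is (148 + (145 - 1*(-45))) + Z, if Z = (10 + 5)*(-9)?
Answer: 203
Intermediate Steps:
Z = -135 (Z = 15*(-9) = -135)
(148 + (145 - 1*(-45))) + Z = (148 + (145 - 1*(-45))) - 135 = (148 + (145 + 45)) - 135 = (148 + 190) - 135 = 338 - 135 = 203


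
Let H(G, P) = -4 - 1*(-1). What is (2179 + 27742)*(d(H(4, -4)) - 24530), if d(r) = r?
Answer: -734051893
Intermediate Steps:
H(G, P) = -3 (H(G, P) = -4 + 1 = -3)
(2179 + 27742)*(d(H(4, -4)) - 24530) = (2179 + 27742)*(-3 - 24530) = 29921*(-24533) = -734051893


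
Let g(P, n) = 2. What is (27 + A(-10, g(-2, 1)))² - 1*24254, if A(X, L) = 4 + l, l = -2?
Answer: -23413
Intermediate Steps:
A(X, L) = 2 (A(X, L) = 4 - 2 = 2)
(27 + A(-10, g(-2, 1)))² - 1*24254 = (27 + 2)² - 1*24254 = 29² - 24254 = 841 - 24254 = -23413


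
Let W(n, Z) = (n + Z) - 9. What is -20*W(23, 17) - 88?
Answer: -708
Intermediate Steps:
W(n, Z) = -9 + Z + n (W(n, Z) = (Z + n) - 9 = -9 + Z + n)
-20*W(23, 17) - 88 = -20*(-9 + 17 + 23) - 88 = -20*31 - 88 = -620 - 88 = -708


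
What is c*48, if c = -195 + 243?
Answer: 2304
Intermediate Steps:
c = 48
c*48 = 48*48 = 2304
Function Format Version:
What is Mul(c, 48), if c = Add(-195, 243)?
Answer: 2304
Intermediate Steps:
c = 48
Mul(c, 48) = Mul(48, 48) = 2304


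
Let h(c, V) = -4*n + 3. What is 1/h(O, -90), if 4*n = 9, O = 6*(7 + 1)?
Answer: -⅙ ≈ -0.16667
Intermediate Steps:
O = 48 (O = 6*8 = 48)
n = 9/4 (n = (¼)*9 = 9/4 ≈ 2.2500)
h(c, V) = -6 (h(c, V) = -4*9/4 + 3 = -9 + 3 = -6)
1/h(O, -90) = 1/(-6) = -⅙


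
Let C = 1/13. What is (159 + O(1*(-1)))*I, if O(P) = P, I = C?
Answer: 158/13 ≈ 12.154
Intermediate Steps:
C = 1/13 ≈ 0.076923
I = 1/13 ≈ 0.076923
(159 + O(1*(-1)))*I = (159 + 1*(-1))*(1/13) = (159 - 1)*(1/13) = 158*(1/13) = 158/13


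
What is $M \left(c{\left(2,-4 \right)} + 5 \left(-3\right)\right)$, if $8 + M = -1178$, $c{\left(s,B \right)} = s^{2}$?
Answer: $13046$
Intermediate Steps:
$M = -1186$ ($M = -8 - 1178 = -1186$)
$M \left(c{\left(2,-4 \right)} + 5 \left(-3\right)\right) = - 1186 \left(2^{2} + 5 \left(-3\right)\right) = - 1186 \left(4 - 15\right) = \left(-1186\right) \left(-11\right) = 13046$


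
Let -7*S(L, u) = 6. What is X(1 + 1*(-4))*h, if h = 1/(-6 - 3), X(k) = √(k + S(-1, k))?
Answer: -I*√21/21 ≈ -0.21822*I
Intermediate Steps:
S(L, u) = -6/7 (S(L, u) = -⅐*6 = -6/7)
X(k) = √(-6/7 + k) (X(k) = √(k - 6/7) = √(-6/7 + k))
h = -⅑ (h = 1/(-9) = -⅑ ≈ -0.11111)
X(1 + 1*(-4))*h = (√(-42 + 49*(1 + 1*(-4)))/7)*(-⅑) = (√(-42 + 49*(1 - 4))/7)*(-⅑) = (√(-42 + 49*(-3))/7)*(-⅑) = (√(-42 - 147)/7)*(-⅑) = (√(-189)/7)*(-⅑) = ((3*I*√21)/7)*(-⅑) = (3*I*√21/7)*(-⅑) = -I*√21/21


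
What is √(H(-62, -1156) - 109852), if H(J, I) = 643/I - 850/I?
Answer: I*√126988705/34 ≈ 331.44*I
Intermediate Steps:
H(J, I) = -207/I
√(H(-62, -1156) - 109852) = √(-207/(-1156) - 109852) = √(-207*(-1/1156) - 109852) = √(207/1156 - 109852) = √(-126988705/1156) = I*√126988705/34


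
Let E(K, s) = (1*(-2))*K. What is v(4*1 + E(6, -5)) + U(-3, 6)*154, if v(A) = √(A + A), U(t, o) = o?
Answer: 924 + 4*I ≈ 924.0 + 4.0*I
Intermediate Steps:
E(K, s) = -2*K
v(A) = √2*√A (v(A) = √(2*A) = √2*√A)
v(4*1 + E(6, -5)) + U(-3, 6)*154 = √2*√(4*1 - 2*6) + 6*154 = √2*√(4 - 12) + 924 = √2*√(-8) + 924 = √2*(2*I*√2) + 924 = 4*I + 924 = 924 + 4*I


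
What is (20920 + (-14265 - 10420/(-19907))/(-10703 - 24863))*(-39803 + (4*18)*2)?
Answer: -587425244260592525/708012362 ≈ -8.2968e+8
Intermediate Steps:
(20920 + (-14265 - 10420/(-19907))/(-10703 - 24863))*(-39803 + (4*18)*2) = (20920 + (-14265 - 10420*(-1/19907))/(-35566))*(-39803 + 72*2) = (20920 + (-14265 + 10420/19907)*(-1/35566))*(-39803 + 144) = (20920 - 283962935/19907*(-1/35566))*(-39659) = (20920 + 283962935/708012362)*(-39659) = (14811902575975/708012362)*(-39659) = -587425244260592525/708012362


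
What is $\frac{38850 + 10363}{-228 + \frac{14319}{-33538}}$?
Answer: $- \frac{1650505594}{7660983} \approx -215.44$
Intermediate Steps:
$\frac{38850 + 10363}{-228 + \frac{14319}{-33538}} = \frac{49213}{-228 + 14319 \left(- \frac{1}{33538}\right)} = \frac{49213}{-228 - \frac{14319}{33538}} = \frac{49213}{- \frac{7660983}{33538}} = 49213 \left(- \frac{33538}{7660983}\right) = - \frac{1650505594}{7660983}$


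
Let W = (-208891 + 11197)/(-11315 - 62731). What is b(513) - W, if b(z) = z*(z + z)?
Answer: 927929187/1763 ≈ 5.2634e+5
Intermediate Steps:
b(z) = 2*z² (b(z) = z*(2*z) = 2*z²)
W = 4707/1763 (W = -197694/(-74046) = -197694*(-1/74046) = 4707/1763 ≈ 2.6699)
b(513) - W = 2*513² - 1*4707/1763 = 2*263169 - 4707/1763 = 526338 - 4707/1763 = 927929187/1763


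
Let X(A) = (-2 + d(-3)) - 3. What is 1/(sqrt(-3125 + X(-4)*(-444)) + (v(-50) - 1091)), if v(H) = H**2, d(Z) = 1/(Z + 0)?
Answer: 1409/1986038 - I*sqrt(757)/1986038 ≈ 0.00070945 - 1.3854e-5*I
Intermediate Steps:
d(Z) = 1/Z
X(A) = -16/3 (X(A) = (-2 + 1/(-3)) - 3 = (-2 - 1/3) - 3 = -7/3 - 3 = -16/3)
1/(sqrt(-3125 + X(-4)*(-444)) + (v(-50) - 1091)) = 1/(sqrt(-3125 - 16/3*(-444)) + ((-50)**2 - 1091)) = 1/(sqrt(-3125 + 2368) + (2500 - 1091)) = 1/(sqrt(-757) + 1409) = 1/(I*sqrt(757) + 1409) = 1/(1409 + I*sqrt(757))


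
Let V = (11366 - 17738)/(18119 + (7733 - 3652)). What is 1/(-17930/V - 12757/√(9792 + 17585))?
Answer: 482205761383500/30122376350605332911 + 3596976477*√27377/30122376350605332911 ≈ 1.6028e-5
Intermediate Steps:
V = -531/1850 (V = -6372/(18119 + 4081) = -6372/22200 = -6372*1/22200 = -531/1850 ≈ -0.28703)
1/(-17930/V - 12757/√(9792 + 17585)) = 1/(-17930/(-531/1850) - 12757/√(9792 + 17585)) = 1/(-17930*(-1850/531) - 12757*√27377/27377) = 1/(33170500/531 - 12757*√27377/27377)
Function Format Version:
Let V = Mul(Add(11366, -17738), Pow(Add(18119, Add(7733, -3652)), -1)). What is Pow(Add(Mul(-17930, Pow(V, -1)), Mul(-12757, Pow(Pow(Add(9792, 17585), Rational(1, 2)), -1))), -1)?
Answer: Add(Rational(482205761383500, 30122376350605332911), Mul(Rational(3596976477, 30122376350605332911), Pow(27377, Rational(1, 2)))) ≈ 1.6028e-5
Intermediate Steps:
V = Rational(-531, 1850) (V = Mul(-6372, Pow(Add(18119, 4081), -1)) = Mul(-6372, Pow(22200, -1)) = Mul(-6372, Rational(1, 22200)) = Rational(-531, 1850) ≈ -0.28703)
Pow(Add(Mul(-17930, Pow(V, -1)), Mul(-12757, Pow(Pow(Add(9792, 17585), Rational(1, 2)), -1))), -1) = Pow(Add(Mul(-17930, Pow(Rational(-531, 1850), -1)), Mul(-12757, Pow(Pow(Add(9792, 17585), Rational(1, 2)), -1))), -1) = Pow(Add(Mul(-17930, Rational(-1850, 531)), Mul(-12757, Pow(Pow(27377, Rational(1, 2)), -1))), -1) = Pow(Add(Rational(33170500, 531), Mul(-12757, Mul(Rational(1, 27377), Pow(27377, Rational(1, 2))))), -1) = Pow(Add(Rational(33170500, 531), Mul(Rational(-12757, 27377), Pow(27377, Rational(1, 2)))), -1)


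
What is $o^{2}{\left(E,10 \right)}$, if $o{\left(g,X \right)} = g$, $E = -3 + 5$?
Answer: $4$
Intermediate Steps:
$E = 2$
$o^{2}{\left(E,10 \right)} = 2^{2} = 4$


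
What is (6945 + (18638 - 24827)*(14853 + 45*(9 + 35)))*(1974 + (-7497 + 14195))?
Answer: -903383850624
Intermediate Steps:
(6945 + (18638 - 24827)*(14853 + 45*(9 + 35)))*(1974 + (-7497 + 14195)) = (6945 - 6189*(14853 + 45*44))*(1974 + 6698) = (6945 - 6189*(14853 + 1980))*8672 = (6945 - 6189*16833)*8672 = (6945 - 104179437)*8672 = -104172492*8672 = -903383850624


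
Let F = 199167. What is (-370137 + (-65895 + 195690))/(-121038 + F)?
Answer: -80114/26043 ≈ -3.0762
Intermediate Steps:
(-370137 + (-65895 + 195690))/(-121038 + F) = (-370137 + (-65895 + 195690))/(-121038 + 199167) = (-370137 + 129795)/78129 = -240342*1/78129 = -80114/26043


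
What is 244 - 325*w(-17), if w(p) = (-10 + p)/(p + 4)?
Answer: -431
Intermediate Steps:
w(p) = (-10 + p)/(4 + p)
244 - 325*w(-17) = 244 - 325*(-10 - 17)/(4 - 17) = 244 - 325*(-27)/(-13) = 244 - (-25)*(-27) = 244 - 325*27/13 = 244 - 675 = -431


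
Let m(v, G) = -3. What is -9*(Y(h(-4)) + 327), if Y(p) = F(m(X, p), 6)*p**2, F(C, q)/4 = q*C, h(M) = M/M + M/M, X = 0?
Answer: -351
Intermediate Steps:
h(M) = 2 (h(M) = 1 + 1 = 2)
F(C, q) = 4*C*q (F(C, q) = 4*(q*C) = 4*(C*q) = 4*C*q)
Y(p) = -72*p**2 (Y(p) = (4*(-3)*6)*p**2 = -72*p**2)
-9*(Y(h(-4)) + 327) = -9*(-72*2**2 + 327) = -9*(-72*4 + 327) = -9*(-288 + 327) = -9*39 = -351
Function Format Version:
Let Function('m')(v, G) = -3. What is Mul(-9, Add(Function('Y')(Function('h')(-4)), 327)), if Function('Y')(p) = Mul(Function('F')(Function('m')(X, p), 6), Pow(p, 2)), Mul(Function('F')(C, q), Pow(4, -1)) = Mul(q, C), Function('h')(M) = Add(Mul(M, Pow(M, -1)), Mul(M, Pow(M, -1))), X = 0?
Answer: -351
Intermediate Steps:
Function('h')(M) = 2 (Function('h')(M) = Add(1, 1) = 2)
Function('F')(C, q) = Mul(4, C, q) (Function('F')(C, q) = Mul(4, Mul(q, C)) = Mul(4, Mul(C, q)) = Mul(4, C, q))
Function('Y')(p) = Mul(-72, Pow(p, 2)) (Function('Y')(p) = Mul(Mul(4, -3, 6), Pow(p, 2)) = Mul(-72, Pow(p, 2)))
Mul(-9, Add(Function('Y')(Function('h')(-4)), 327)) = Mul(-9, Add(Mul(-72, Pow(2, 2)), 327)) = Mul(-9, Add(Mul(-72, 4), 327)) = Mul(-9, Add(-288, 327)) = Mul(-9, 39) = -351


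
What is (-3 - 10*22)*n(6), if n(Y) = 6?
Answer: -1338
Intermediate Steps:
(-3 - 10*22)*n(6) = (-3 - 10*22)*6 = (-3 - 220)*6 = -223*6 = -1338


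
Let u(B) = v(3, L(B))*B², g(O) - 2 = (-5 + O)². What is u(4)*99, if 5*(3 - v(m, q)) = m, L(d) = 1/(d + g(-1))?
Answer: 19008/5 ≈ 3801.6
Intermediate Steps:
g(O) = 2 + (-5 + O)²
L(d) = 1/(38 + d) (L(d) = 1/(d + (2 + (-5 - 1)²)) = 1/(d + (2 + (-6)²)) = 1/(d + (2 + 36)) = 1/(d + 38) = 1/(38 + d))
v(m, q) = 3 - m/5
u(B) = 12*B²/5 (u(B) = (3 - ⅕*3)*B² = (3 - ⅗)*B² = 12*B²/5)
u(4)*99 = ((12/5)*4²)*99 = ((12/5)*16)*99 = (192/5)*99 = 19008/5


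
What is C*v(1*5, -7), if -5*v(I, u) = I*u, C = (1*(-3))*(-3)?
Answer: 63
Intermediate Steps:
C = 9 (C = -3*(-3) = 9)
v(I, u) = -I*u/5
C*v(1*5, -7) = 9*(-⅕*1*5*(-7)) = 9*(-⅕*5*(-7)) = 9*7 = 63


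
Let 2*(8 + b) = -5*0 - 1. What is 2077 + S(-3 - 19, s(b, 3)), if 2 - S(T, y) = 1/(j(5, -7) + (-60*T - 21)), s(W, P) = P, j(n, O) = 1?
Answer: 2702699/1300 ≈ 2079.0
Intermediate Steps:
b = -17/2 (b = -8 + (-5*0 - 1)/2 = -8 + (0 - 1)/2 = -8 + (½)*(-1) = -8 - ½ = -17/2 ≈ -8.5000)
S(T, y) = 2 - 1/(-20 - 60*T) (S(T, y) = 2 - 1/(1 + (-60*T - 21)) = 2 - 1/(1 + (-21 - 60*T)) = 2 - 1/(-20 - 60*T))
2077 + S(-3 - 19, s(b, 3)) = 2077 + (41 + 120*(-3 - 19))/(20*(1 + 3*(-3 - 19))) = 2077 + (41 + 120*(-22))/(20*(1 + 3*(-22))) = 2077 + (41 - 2640)/(20*(1 - 66)) = 2077 + (1/20)*(-2599)/(-65) = 2077 + (1/20)*(-1/65)*(-2599) = 2077 + 2599/1300 = 2702699/1300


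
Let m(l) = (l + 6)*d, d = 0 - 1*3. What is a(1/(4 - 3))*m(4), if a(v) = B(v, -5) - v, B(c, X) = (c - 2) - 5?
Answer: 210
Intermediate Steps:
d = -3 (d = 0 - 3 = -3)
B(c, X) = -7 + c (B(c, X) = (-2 + c) - 5 = -7 + c)
a(v) = -7 (a(v) = (-7 + v) - v = -7)
m(l) = -18 - 3*l (m(l) = (l + 6)*(-3) = (6 + l)*(-3) = -18 - 3*l)
a(1/(4 - 3))*m(4) = -7*(-18 - 3*4) = -7*(-18 - 12) = -7*(-30) = 210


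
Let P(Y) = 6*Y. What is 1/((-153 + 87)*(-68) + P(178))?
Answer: 1/5556 ≈ 0.00017999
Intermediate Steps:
1/((-153 + 87)*(-68) + P(178)) = 1/((-153 + 87)*(-68) + 6*178) = 1/(-66*(-68) + 1068) = 1/(4488 + 1068) = 1/5556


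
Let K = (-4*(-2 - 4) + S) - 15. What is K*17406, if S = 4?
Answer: 226278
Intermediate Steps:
K = 13 (K = (-4*(-2 - 4) + 4) - 15 = (-4*(-6) + 4) - 15 = (24 + 4) - 15 = 28 - 15 = 13)
K*17406 = 13*17406 = 226278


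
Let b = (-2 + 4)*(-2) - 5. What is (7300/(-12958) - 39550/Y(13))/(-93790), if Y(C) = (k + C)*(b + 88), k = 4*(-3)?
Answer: 25653280/4800556739 ≈ 0.0053438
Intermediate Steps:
k = -12
b = -9 (b = 2*(-2) - 5 = -4 - 5 = -9)
Y(C) = -948 + 79*C (Y(C) = (-12 + C)*(-9 + 88) = (-12 + C)*79 = -948 + 79*C)
(7300/(-12958) - 39550/Y(13))/(-93790) = (7300/(-12958) - 39550/(-948 + 79*13))/(-93790) = (7300*(-1/12958) - 39550/(-948 + 1027))*(-1/93790) = (-3650/6479 - 39550/79)*(-1/93790) = -256532800/511841*(-1/93790) = 25653280/4800556739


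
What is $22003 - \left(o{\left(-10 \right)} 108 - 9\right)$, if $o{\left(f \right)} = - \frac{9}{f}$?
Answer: $\frac{109574}{5} \approx 21915.0$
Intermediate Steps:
$22003 - \left(o{\left(-10 \right)} 108 - 9\right) = 22003 - \left(- \frac{9}{-10} \cdot 108 - 9\right) = 22003 - \left(\left(-9\right) \left(- \frac{1}{10}\right) 108 - 9\right) = 22003 - \left(\frac{9}{10} \cdot 108 - 9\right) = 22003 - \left(\frac{486}{5} - 9\right) = 22003 - \frac{441}{5} = \frac{109574}{5}$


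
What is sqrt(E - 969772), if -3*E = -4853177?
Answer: sqrt(5831583)/3 ≈ 804.96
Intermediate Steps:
E = 4853177/3 (E = -1/3*(-4853177) = 4853177/3 ≈ 1.6177e+6)
sqrt(E - 969772) = sqrt(4853177/3 - 969772) = sqrt(1943861/3) = sqrt(5831583)/3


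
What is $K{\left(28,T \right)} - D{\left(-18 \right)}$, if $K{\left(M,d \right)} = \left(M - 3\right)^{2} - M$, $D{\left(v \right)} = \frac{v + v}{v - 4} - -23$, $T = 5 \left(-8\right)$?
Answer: $\frac{6296}{11} \approx 572.36$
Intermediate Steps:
$T = -40$
$D{\left(v \right)} = 23 + \frac{2 v}{-4 + v}$ ($D{\left(v \right)} = \frac{2 v}{-4 + v} + 23 = 23 + \frac{2 v}{-4 + v}$)
$K{\left(M,d \right)} = \left(-3 + M\right)^{2} - M$
$K{\left(28,T \right)} - D{\left(-18 \right)} = \left(\left(-3 + 28\right)^{2} - 28\right) - \frac{-92 + 25 \left(-18\right)}{-4 - 18} = \left(25^{2} - 28\right) - \frac{-92 - 450}{-22} = \left(625 - 28\right) - \left(- \frac{1}{22}\right) \left(-542\right) = 597 - \frac{271}{11} = \frac{6296}{11}$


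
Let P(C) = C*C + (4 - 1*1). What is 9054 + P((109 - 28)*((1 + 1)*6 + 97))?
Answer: 77960298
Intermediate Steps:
P(C) = 3 + C² (P(C) = C² + (4 - 1) = C² + 3 = 3 + C²)
9054 + P((109 - 28)*((1 + 1)*6 + 97)) = 9054 + (3 + ((109 - 28)*((1 + 1)*6 + 97))²) = 9054 + (3 + (81*(2*6 + 97))²) = 9054 + (3 + (81*(12 + 97))²) = 9054 + (3 + (81*109)²) = 9054 + (3 + 8829²) = 9054 + (3 + 77951241) = 9054 + 77951244 = 77960298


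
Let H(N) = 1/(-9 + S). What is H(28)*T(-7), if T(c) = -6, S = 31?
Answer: -3/11 ≈ -0.27273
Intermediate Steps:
H(N) = 1/22 (H(N) = 1/(-9 + 31) = 1/22)
H(28)*T(-7) = (1/22)*(-6) = -3/11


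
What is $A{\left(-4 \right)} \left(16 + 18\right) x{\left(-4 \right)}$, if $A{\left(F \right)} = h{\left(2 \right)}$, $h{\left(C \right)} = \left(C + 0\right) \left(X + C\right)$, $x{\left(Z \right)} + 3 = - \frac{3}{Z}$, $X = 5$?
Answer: $-1071$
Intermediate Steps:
$x{\left(Z \right)} = -3 - \frac{3}{Z}$
$h{\left(C \right)} = C \left(5 + C\right)$ ($h{\left(C \right)} = \left(C + 0\right) \left(5 + C\right) = C \left(5 + C\right)$)
$A{\left(F \right)} = 14$ ($A{\left(F \right)} = 2 \left(5 + 2\right) = 2 \cdot 7 = 14$)
$A{\left(-4 \right)} \left(16 + 18\right) x{\left(-4 \right)} = 14 \left(16 + 18\right) \left(-3 - \frac{3}{-4}\right) = 14 \cdot 34 \left(-3 - - \frac{3}{4}\right) = 476 \left(-3 + \frac{3}{4}\right) = 476 \left(- \frac{9}{4}\right) = -1071$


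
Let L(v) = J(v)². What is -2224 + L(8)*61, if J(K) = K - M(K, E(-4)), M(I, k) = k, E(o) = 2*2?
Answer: -1248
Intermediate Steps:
E(o) = 4
J(K) = -4 + K (J(K) = K - 1*4 = K - 4 = -4 + K)
L(v) = (-4 + v)²
-2224 + L(8)*61 = -2224 + (-4 + 8)²*61 = -2224 + 4²*61 = -2224 + 16*61 = -2224 + 976 = -1248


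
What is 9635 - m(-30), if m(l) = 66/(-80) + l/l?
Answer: 385393/40 ≈ 9634.8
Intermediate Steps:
m(l) = 7/40 (m(l) = 66*(-1/80) + 1 = -33/40 + 1 = 7/40)
9635 - m(-30) = 9635 - 1*7/40 = 9635 - 7/40 = 385393/40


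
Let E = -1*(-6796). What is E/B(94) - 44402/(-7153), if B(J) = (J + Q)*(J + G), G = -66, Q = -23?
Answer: 34220741/3555041 ≈ 9.6260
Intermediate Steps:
B(J) = (-66 + J)*(-23 + J) (B(J) = (J - 23)*(J - 66) = (-23 + J)*(-66 + J) = (-66 + J)*(-23 + J))
E = 6796
E/B(94) - 44402/(-7153) = 6796/(1518 + 94² - 89*94) - 44402/(-7153) = 6796/(1518 + 8836 - 8366) - 44402*(-1/7153) = 6796/1988 + 44402/7153 = 6796*(1/1988) + 44402/7153 = 1699/497 + 44402/7153 = 34220741/3555041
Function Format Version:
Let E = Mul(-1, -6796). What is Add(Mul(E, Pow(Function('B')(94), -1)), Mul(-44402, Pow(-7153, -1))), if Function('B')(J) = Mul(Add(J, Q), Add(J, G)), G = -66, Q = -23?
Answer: Rational(34220741, 3555041) ≈ 9.6260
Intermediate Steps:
Function('B')(J) = Mul(Add(-66, J), Add(-23, J)) (Function('B')(J) = Mul(Add(J, -23), Add(J, -66)) = Mul(Add(-23, J), Add(-66, J)) = Mul(Add(-66, J), Add(-23, J)))
E = 6796
Add(Mul(E, Pow(Function('B')(94), -1)), Mul(-44402, Pow(-7153, -1))) = Add(Mul(6796, Pow(Add(1518, Pow(94, 2), Mul(-89, 94)), -1)), Mul(-44402, Pow(-7153, -1))) = Add(Mul(6796, Pow(Add(1518, 8836, -8366), -1)), Mul(-44402, Rational(-1, 7153))) = Add(Mul(6796, Pow(1988, -1)), Rational(44402, 7153)) = Add(Mul(6796, Rational(1, 1988)), Rational(44402, 7153)) = Add(Rational(1699, 497), Rational(44402, 7153)) = Rational(34220741, 3555041)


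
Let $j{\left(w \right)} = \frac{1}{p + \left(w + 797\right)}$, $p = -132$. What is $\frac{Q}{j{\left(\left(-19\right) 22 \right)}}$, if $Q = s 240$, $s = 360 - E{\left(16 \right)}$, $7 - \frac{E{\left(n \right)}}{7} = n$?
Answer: $25075440$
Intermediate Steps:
$E{\left(n \right)} = 49 - 7 n$
$j{\left(w \right)} = \frac{1}{665 + w}$ ($j{\left(w \right)} = \frac{1}{-132 + \left(w + 797\right)} = \frac{1}{-132 + \left(797 + w\right)} = \frac{1}{665 + w}$)
$s = 423$ ($s = 360 - \left(49 - 112\right) = 360 - -63 = 360 + 63 = 423$)
$Q = 101520$ ($Q = 423 \cdot 240 = 101520$)
$\frac{Q}{j{\left(\left(-19\right) 22 \right)}} = \frac{101520}{\frac{1}{665 - 418}} = \frac{101520}{\frac{1}{247}} = 101520 \frac{1}{\frac{1}{247}} = 101520 \cdot 247 = 25075440$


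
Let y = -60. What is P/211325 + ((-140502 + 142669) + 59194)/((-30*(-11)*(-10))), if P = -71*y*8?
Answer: -514185973/27894900 ≈ -18.433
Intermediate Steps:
P = 34080 (P = -71*(-60)*8 = 4260*8 = 34080)
P/211325 + ((-140502 + 142669) + 59194)/((-30*(-11)*(-10))) = 34080/211325 + ((-140502 + 142669) + 59194)/((-30*(-11)*(-10))) = 34080*(1/211325) + (2167 + 59194)/((330*(-10))) = 6816/42265 + 61361/(-3300) = 6816/42265 + 61361*(-1/3300) = 6816/42265 - 61361/3300 = -514185973/27894900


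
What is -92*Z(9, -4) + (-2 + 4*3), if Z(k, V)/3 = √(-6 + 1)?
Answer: 10 - 276*I*√5 ≈ 10.0 - 617.15*I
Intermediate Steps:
Z(k, V) = 3*I*√5 (Z(k, V) = 3*√(-6 + 1) = 3*√(-5) = 3*(I*√5) = 3*I*√5)
-92*Z(9, -4) + (-2 + 4*3) = -276*I*√5 + (-2 + 4*3) = -276*I*√5 + (-2 + 12) = -276*I*√5 + 10 = 10 - 276*I*√5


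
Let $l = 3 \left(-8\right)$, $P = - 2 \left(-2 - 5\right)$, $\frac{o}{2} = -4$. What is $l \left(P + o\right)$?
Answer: $-144$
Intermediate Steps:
$o = -8$ ($o = 2 \left(-4\right) = -8$)
$P = 14$ ($P = \left(-2\right) \left(-7\right) = 14$)
$l = -24$
$l \left(P + o\right) = - 24 \left(14 - 8\right) = \left(-24\right) 6 = -144$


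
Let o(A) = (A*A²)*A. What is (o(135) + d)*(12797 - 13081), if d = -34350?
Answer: -94321022100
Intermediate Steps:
o(A) = A⁴ (o(A) = A³*A = A⁴)
(o(135) + d)*(12797 - 13081) = (135⁴ - 34350)*(12797 - 13081) = (332150625 - 34350)*(-284) = 332116275*(-284) = -94321022100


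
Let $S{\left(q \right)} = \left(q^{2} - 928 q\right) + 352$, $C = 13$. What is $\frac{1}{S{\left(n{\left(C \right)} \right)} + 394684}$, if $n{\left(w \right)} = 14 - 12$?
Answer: $\frac{1}{393184} \approx 2.5433 \cdot 10^{-6}$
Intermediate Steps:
$n{\left(w \right)} = 2$
$S{\left(q \right)} = 352 + q^{2} - 928 q$
$\frac{1}{S{\left(n{\left(C \right)} \right)} + 394684} = \frac{1}{\left(352 + 2^{2} - 1856\right) + 394684} = \frac{1}{\left(352 + 4 - 1856\right) + 394684} = \frac{1}{-1500 + 394684} = \frac{1}{393184}$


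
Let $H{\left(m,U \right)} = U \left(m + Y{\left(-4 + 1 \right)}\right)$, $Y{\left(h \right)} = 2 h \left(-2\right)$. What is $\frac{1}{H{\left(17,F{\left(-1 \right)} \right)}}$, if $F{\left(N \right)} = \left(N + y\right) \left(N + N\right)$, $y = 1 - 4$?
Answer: $\frac{1}{232} \approx 0.0043103$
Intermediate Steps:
$Y{\left(h \right)} = - 4 h$
$y = -3$
$F{\left(N \right)} = 2 N \left(-3 + N\right)$ ($F{\left(N \right)} = \left(N - 3\right) \left(N + N\right) = \left(-3 + N\right) 2 N = 2 N \left(-3 + N\right)$)
$H{\left(m,U \right)} = U \left(12 + m\right)$ ($H{\left(m,U \right)} = U \left(m - 4 \left(-4 + 1\right)\right) = U \left(m - -12\right) = U \left(m + 12\right) = U \left(12 + m\right)$)
$\frac{1}{H{\left(17,F{\left(-1 \right)} \right)}} = \frac{1}{2 \left(-1\right) \left(-3 - 1\right) \left(12 + 17\right)} = \frac{1}{2 \left(-1\right) \left(-4\right) 29} = \frac{1}{8 \cdot 29} = \frac{1}{232}$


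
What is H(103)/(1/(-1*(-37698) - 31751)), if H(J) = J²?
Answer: 63091723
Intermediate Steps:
H(103)/(1/(-1*(-37698) - 31751)) = 103²/(1/(-1*(-37698) - 31751)) = 10609/(1/(37698 - 31751)) = 10609/(1/5947) = 10609*5947 = 63091723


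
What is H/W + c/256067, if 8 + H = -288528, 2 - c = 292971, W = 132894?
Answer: -56409185099/17014883949 ≈ -3.3153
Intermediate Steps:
c = -292969 (c = 2 - 1*292971 = 2 - 292971 = -292969)
H = -288536 (H = -8 - 288528 = -288536)
H/W + c/256067 = -288536/132894 - 292969/256067 = -288536*1/132894 - 292969*1/256067 = -144268/66447 - 292969/256067 = -56409185099/17014883949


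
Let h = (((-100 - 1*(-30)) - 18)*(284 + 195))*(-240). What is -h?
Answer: -10116480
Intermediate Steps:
h = 10116480 (h = (((-100 + 30) - 18)*479)*(-240) = ((-70 - 18)*479)*(-240) = -88*479*(-240) = -42152*(-240) = 10116480)
-h = -1*10116480 = -10116480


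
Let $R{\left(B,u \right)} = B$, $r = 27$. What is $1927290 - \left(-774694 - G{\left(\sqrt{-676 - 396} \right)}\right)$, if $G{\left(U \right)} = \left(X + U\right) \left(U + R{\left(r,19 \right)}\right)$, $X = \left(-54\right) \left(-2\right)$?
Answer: $2703828 + 540 i \sqrt{67} \approx 2.7038 \cdot 10^{6} + 4420.1 i$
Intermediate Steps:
$X = 108$
$G{\left(U \right)} = \left(27 + U\right) \left(108 + U\right)$ ($G{\left(U \right)} = \left(108 + U\right) \left(U + 27\right) = \left(108 + U\right) \left(27 + U\right) = \left(27 + U\right) \left(108 + U\right)$)
$1927290 - \left(-774694 - G{\left(\sqrt{-676 - 396} \right)}\right) = 1927290 - \left(-774694 - \left(2916 + \left(\sqrt{-676 - 396}\right)^{2} + 135 \sqrt{-676 - 396}\right)\right) = 1927290 - \left(-774694 - \left(2916 + \left(\sqrt{-1072}\right)^{2} + 135 \sqrt{-1072}\right)\right) = 1927290 - \left(-774694 - \left(2916 + \left(4 i \sqrt{67}\right)^{2} + 135 \cdot 4 i \sqrt{67}\right)\right) = 1927290 - \left(-774694 - \left(2916 - 1072 + 540 i \sqrt{67}\right)\right) = 1927290 - \left(-774694 - \left(1844 + 540 i \sqrt{67}\right)\right) = 1927290 - \left(-776538 - 540 i \sqrt{67}\right) = 1927290 + \left(776538 + 540 i \sqrt{67}\right) = 2703828 + 540 i \sqrt{67}$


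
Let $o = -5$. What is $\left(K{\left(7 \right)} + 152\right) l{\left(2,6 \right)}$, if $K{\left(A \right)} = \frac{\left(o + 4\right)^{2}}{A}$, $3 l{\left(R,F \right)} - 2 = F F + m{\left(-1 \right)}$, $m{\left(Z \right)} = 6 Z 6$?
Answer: $\frac{710}{7} \approx 101.43$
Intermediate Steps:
$m{\left(Z \right)} = 36 Z$
$l{\left(R,F \right)} = - \frac{34}{3} + \frac{F^{2}}{3}$ ($l{\left(R,F \right)} = \frac{2}{3} + \frac{F F + 36 \left(-1\right)}{3} = \frac{2}{3} + \frac{F^{2} - 36}{3} = \frac{2}{3} + \frac{-36 + F^{2}}{3} = \frac{2}{3} + \left(-12 + \frac{F^{2}}{3}\right) = - \frac{34}{3} + \frac{F^{2}}{3}$)
$K{\left(A \right)} = \frac{1}{A}$ ($K{\left(A \right)} = \frac{\left(-5 + 4\right)^{2}}{A} = \frac{\left(-1\right)^{2}}{A} = 1 \frac{1}{A} = \frac{1}{A}$)
$\left(K{\left(7 \right)} + 152\right) l{\left(2,6 \right)} = \left(\frac{1}{7} + 152\right) \left(- \frac{34}{3} + \frac{6^{2}}{3}\right) = \left(\frac{1}{7} + 152\right) \left(- \frac{34}{3} + \frac{1}{3} \cdot 36\right) = \frac{1065 \left(- \frac{34}{3} + 12\right)}{7} = \frac{1065}{7} \cdot \frac{2}{3} = \frac{710}{7}$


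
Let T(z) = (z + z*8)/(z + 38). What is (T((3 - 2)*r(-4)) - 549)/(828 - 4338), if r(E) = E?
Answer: 1039/6630 ≈ 0.15671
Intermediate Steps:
T(z) = 9*z/(38 + z) (T(z) = (z + 8*z)/(38 + z) = (9*z)/(38 + z) = 9*z/(38 + z))
(T((3 - 2)*r(-4)) - 549)/(828 - 4338) = (9*((3 - 2)*(-4))/(38 + (3 - 2)*(-4)) - 549)/(828 - 4338) = (9*(1*(-4))/(38 + 1*(-4)) - 549)/(-3510) = (9*(-4)/(38 - 4) - 549)*(-1/3510) = (9*(-4)/34 - 549)*(-1/3510) = (9*(-4)*(1/34) - 549)*(-1/3510) = (-18/17 - 549)*(-1/3510) = -9351/17*(-1/3510) = 1039/6630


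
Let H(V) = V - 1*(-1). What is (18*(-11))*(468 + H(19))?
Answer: -96624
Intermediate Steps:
H(V) = 1 + V (H(V) = V + 1 = 1 + V)
(18*(-11))*(468 + H(19)) = (18*(-11))*(468 + (1 + 19)) = -198*(468 + 20) = -198*488 = -96624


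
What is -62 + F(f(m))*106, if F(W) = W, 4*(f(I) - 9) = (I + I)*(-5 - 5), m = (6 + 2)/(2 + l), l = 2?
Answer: -168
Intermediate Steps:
m = 2 (m = (6 + 2)/(2 + 2) = 8/4 = 8*(¼) = 2)
f(I) = 9 - 5*I (f(I) = 9 + ((I + I)*(-5 - 5))/4 = 9 + ((2*I)*(-10))/4 = 9 + (-20*I)/4 = 9 - 5*I)
-62 + F(f(m))*106 = -62 + (9 - 5*2)*106 = -62 + (9 - 10)*106 = -62 - 1*106 = -62 - 106 = -168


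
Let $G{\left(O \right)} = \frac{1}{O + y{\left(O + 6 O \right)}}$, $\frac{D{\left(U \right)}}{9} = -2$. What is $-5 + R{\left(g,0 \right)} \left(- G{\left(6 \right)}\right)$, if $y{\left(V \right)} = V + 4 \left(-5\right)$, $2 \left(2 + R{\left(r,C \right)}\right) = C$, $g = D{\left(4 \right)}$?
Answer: $- \frac{69}{14} \approx -4.9286$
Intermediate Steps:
$D{\left(U \right)} = -18$ ($D{\left(U \right)} = 9 \left(-2\right) = -18$)
$g = -18$
$R{\left(r,C \right)} = -2 + \frac{C}{2}$
$y{\left(V \right)} = -20 + V$ ($y{\left(V \right)} = V - 20 = -20 + V$)
$G{\left(O \right)} = \frac{1}{-20 + 8 O}$ ($G{\left(O \right)} = \frac{1}{O + \left(-20 + \left(O + 6 O\right)\right)} = \frac{1}{O + \left(-20 + 7 O\right)} = \frac{1}{-20 + 8 O}$)
$-5 + R{\left(g,0 \right)} \left(- G{\left(6 \right)}\right) = -5 + \left(-2 + \frac{1}{2} \cdot 0\right) \left(- \frac{1}{4 \left(-5 + 2 \cdot 6\right)}\right) = -5 + \left(-2 + 0\right) \left(- \frac{1}{4 \left(-5 + 12\right)}\right) = -5 - 2 \left(- \frac{1}{4 \cdot 7}\right) = -5 - 2 \left(\left(-1\right) \frac{1}{28}\right) = -5 - - \frac{1}{14} = -5 + \frac{1}{14} = - \frac{69}{14}$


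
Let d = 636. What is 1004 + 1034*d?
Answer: 658628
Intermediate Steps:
1004 + 1034*d = 1004 + 1034*636 = 1004 + 657624 = 658628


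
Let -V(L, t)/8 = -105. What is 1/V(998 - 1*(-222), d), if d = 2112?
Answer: 1/840 ≈ 0.0011905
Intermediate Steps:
V(L, t) = 840 (V(L, t) = -8*(-105) = 840)
1/V(998 - 1*(-222), d) = 1/840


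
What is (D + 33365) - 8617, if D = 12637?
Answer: 37385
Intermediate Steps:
(D + 33365) - 8617 = (12637 + 33365) - 8617 = 46002 - 8617 = 37385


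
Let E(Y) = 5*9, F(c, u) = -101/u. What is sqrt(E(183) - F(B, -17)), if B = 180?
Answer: 2*sqrt(2822)/17 ≈ 6.2497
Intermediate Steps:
E(Y) = 45
sqrt(E(183) - F(B, -17)) = sqrt(45 - (-101)/(-17)) = sqrt(45 - (-101)*(-1)/17) = sqrt(45 - 1*101/17) = sqrt(45 - 101/17) = sqrt(664/17) = 2*sqrt(2822)/17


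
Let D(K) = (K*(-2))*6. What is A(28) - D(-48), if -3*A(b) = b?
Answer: -1756/3 ≈ -585.33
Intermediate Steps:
D(K) = -12*K (D(K) = -2*K*6 = -12*K)
A(b) = -b/3
A(28) - D(-48) = -⅓*28 - (-12)*(-48) = -28/3 - 1*576 = -28/3 - 576 = -1756/3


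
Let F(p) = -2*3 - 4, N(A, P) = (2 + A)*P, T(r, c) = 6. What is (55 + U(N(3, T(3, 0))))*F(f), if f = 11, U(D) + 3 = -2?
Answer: -500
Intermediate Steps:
N(A, P) = P*(2 + A)
U(D) = -5 (U(D) = -3 - 2 = -5)
F(p) = -10 (F(p) = -6 - 4 = -10)
(55 + U(N(3, T(3, 0))))*F(f) = (55 - 5)*(-10) = 50*(-10) = -500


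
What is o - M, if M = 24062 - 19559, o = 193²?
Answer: 32746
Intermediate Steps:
o = 37249
M = 4503
o - M = 37249 - 1*4503 = 37249 - 4503 = 32746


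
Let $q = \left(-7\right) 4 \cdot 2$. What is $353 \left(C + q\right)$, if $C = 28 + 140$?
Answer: $39536$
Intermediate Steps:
$C = 168$
$q = -56$ ($q = \left(-28\right) 2 = -56$)
$353 \left(C + q\right) = 353 \left(168 - 56\right) = 353 \cdot 112 = 39536$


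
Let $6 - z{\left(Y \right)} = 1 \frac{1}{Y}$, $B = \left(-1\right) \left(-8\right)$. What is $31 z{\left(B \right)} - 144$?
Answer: $\frac{305}{8} \approx 38.125$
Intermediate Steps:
$B = 8$
$z{\left(Y \right)} = 6 - \frac{1}{Y}$ ($z{\left(Y \right)} = 6 - 1 \frac{1}{Y} = 6 - \frac{1}{Y}$)
$31 z{\left(B \right)} - 144 = 31 \left(6 - \frac{1}{8}\right) - 144 = 31 \cdot \frac{47}{8} - 144 = \frac{1457}{8} - 144 = \frac{305}{8}$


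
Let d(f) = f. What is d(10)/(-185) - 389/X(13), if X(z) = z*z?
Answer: -14731/6253 ≈ -2.3558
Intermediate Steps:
X(z) = z**2
d(10)/(-185) - 389/X(13) = 10/(-185) - 389/(13**2) = 10*(-1/185) - 389/169 = -2/37 - 389*1/169 = -2/37 - 389/169 = -14731/6253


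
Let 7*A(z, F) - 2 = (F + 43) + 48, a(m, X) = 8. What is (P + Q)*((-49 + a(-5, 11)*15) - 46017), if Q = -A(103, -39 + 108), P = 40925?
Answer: -13154937098/7 ≈ -1.8793e+9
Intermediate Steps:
A(z, F) = 93/7 + F/7 (A(z, F) = 2/7 + ((F + 43) + 48)/7 = 2/7 + ((43 + F) + 48)/7 = 2/7 + (91 + F)/7 = 2/7 + (13 + F/7) = 93/7 + F/7)
Q = -162/7 (Q = -(93/7 + (-39 + 108)/7) = -(93/7 + (⅐)*69) = -(93/7 + 69/7) = -1*162/7 = -162/7 ≈ -23.143)
(P + Q)*((-49 + a(-5, 11)*15) - 46017) = (40925 - 162/7)*((-49 + 8*15) - 46017) = 286313*((-49 + 120) - 46017)/7 = 286313*(71 - 46017)/7 = (286313/7)*(-45946) = -13154937098/7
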